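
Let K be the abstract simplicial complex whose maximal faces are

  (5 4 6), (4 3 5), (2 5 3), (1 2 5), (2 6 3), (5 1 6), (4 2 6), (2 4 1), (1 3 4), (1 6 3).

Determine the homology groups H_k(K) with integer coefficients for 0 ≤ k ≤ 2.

H_0 = Z,  H_1 = Z/2,  H_2 = 0.

We work with the vertex ordering 1 < 2 < 3 < 4 < 5 < 6. The simplices of K, each written with vertices in increasing order, are:

  0-simplices (6): [1], [2], [3], [4], [5], [6]
  1-simplices (15): [1,2], [1,3], [1,4], [1,5], [1,6], [2,3], [2,4], [2,5], [2,6], [3,4], [3,5], [3,6], [4,5], [4,6], [5,6]
  2-simplices (10): [1,2,4], [1,2,5], [1,3,4], [1,3,6], [1,5,6], [2,3,5], [2,3,6], [2,4,6], [3,4,5], [4,5,6]

Hence C_0 ≅ Z^6, C_1 ≅ Z^15, C_2 ≅ Z^10.

The boundary map ∂_1: C_1 → C_0 is given by ∂[p,q] = [q] − [p]. For instance
  ∂[3,4] = [4] − [3].
This gives a 6×15 integer matrix of rank 5; reducing to Smith normal form yields diagonal entries (1,1,1,1,1).

∂_2: C_2 → C_1 sends each 2-simplex [p,q,r] to [q,r] − [p,r] + [p,q]. For instance
  ∂[2,3,5] = [3,5] − [2,5] + [2,3],
  ∂[1,3,6] = [3,6] − [1,6] + [1,3].
This gives a 15×10 integer matrix of rank 10; reducing to Smith normal form yields diagonal entries (1,1,1,1,1,1,1,1,1,2).

Reading off H_k = ker ∂_k / im ∂_{k+1}:

  H_0: rank C_0 − rank ∂_1 = 6 − 5 = 1, and the invariant factors of ∂_1 are all 1, so H_0 = Z.
  H_1: rank ker ∂_1 − rank ∂_2 = (15 − 5) − 10 = 0, and ∂_2 has invariant factor 2 > 1, so H_1 = Z/2.
  H_2: rank ker ∂_2 − rank ∂_3 = (10 − 10) − 0 = 0, and there is no ∂_3, so H_2 = 0.

As a check, the Euler characteristic is 6 − 15 + 10 = 1, which agrees with 1 − 0 + 0 = 1.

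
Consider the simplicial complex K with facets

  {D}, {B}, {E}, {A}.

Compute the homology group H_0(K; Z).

H_0 ≅ Z^4.

Order the vertices as A < B < D < E. Listing each simplex with vertices in this order, K has dimension 0 with simplices:

  0-simplices (4): A, B, D, E

so the chain groups are C_0 ≅ Z^4.

Now H_k = ker ∂_k / im ∂_{k+1}, so:

  H_0: rank C_0 − rank ∂_1 = 4 − 0 = 4, and there is no ∂_1, so H_0 ≅ Z^4.

(K is a triangulation of a set of 4 points.)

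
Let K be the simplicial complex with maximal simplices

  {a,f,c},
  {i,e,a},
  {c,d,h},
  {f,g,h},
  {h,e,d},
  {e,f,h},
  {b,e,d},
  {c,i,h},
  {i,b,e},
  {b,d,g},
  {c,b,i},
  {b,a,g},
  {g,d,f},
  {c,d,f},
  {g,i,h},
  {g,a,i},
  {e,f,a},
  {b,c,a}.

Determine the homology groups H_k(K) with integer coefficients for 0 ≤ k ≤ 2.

H_0 = Z,  H_1 = Z ⊕ Z_2,  H_2 = 0.

We work with the vertex ordering a < b < c < d < e < f < g < h < i. The simplices of K, each written with vertices in increasing order, are:

  0-simplices (9): a, b, c, d, e, f, g, h, i
  1-simplices (27): ab, ac, ae, af, ag, ai, bc, bd, be, bg, bi, cd, cf, ch, ci, de, df, dg, dh, ef, eh, ei, fg, fh, gh, gi, hi
  2-simplices (18): abc, abg, acf, aef, aei, agi, bci, bde, bdg, bei, cdf, cdh, chi, deh, dfg, efh, fgh, ghi

Hence C_0 ≅ Z^9, C_1 ≅ Z^27, C_2 ≅ Z^18.

∂_1: C_1 → C_0 maps an edge to its endpoints' difference, ∂[p,q] = q − p.
This gives a 9×27 integer matrix of rank 8; reducing to Smith normal form yields diagonal entries (1,1,1,1,1,1,1,1).

The boundary map ∂_2: C_2 → C_1 acts by ∂[p,q,r] = [q,r] − [p,r] + [p,q]. For instance
  ∂ghi = hi − gi + gh,
  ∂bdg = dg − bg + bd.
The 27×18 boundary matrix has rank 18 and Smith normal form diag(1,1,1,1,1,1,1,1,1,1,1,1,1,1,1,1,1,2).

From H_k ≅ ker(∂_k) / im(∂_{k+1}) we obtain:

  H_0: rank C_0 − rank ∂_1 = 9 − 8 = 1, and the invariant factors of ∂_1 are all 1, so H_0 = Z.
  H_1: rank ker ∂_1 − rank ∂_2 = (27 − 8) − 18 = 1, and ∂_2 has invariant factor 2 > 1, so H_1 = Z ⊕ Z_2.
  H_2: rank ker ∂_2 − rank ∂_3 = (18 − 18) − 0 = 0, and there is no ∂_3, so H_2 = 0.

As a check, the Euler characteristic is 9 − 27 + 18 = 0, which agrees with 1 − 1 + 0 = 0.
(K is a triangulation of the Klein bottle.)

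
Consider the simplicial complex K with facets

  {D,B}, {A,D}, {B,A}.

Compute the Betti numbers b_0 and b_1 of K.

We work with the vertex ordering A < B < D. The simplices of K, each written with vertices in increasing order, are:

  0-simplices (3): A, B, D
  1-simplices (3): AB, AD, BD

giving chain groups C_0 ≅ Z^3, C_1 ≅ Z^3.

The boundary map ∂_1: C_1 → C_0 sends each edge [p,q] (with p < q) to q − p. For instance
  ∂AB = B − A.
The resulting 3×3 matrix has rank 2, and its Smith normal form has invariant factors (1,1).

Computing H_k = (kernel of ∂_k) / (image of ∂_{k+1}):

  H_0: rank C_0 − rank ∂_1 = 3 − 2 = 1, and the invariant factors of ∂_1 are all 1, so H_0 ≅ Z.
  H_1: rank ker ∂_1 − rank ∂_2 = (3 − 2) − 0 = 1, and there is no ∂_2, so H_1 ≅ Z.

As a check, the Euler characteristic is 3 − 3 = 0, which agrees with 1 − 1 = 0.
(K is a triangulation of the circle S^1.)

Hence the Betti numbers are b_0 = 1, b_1 = 1.

b_0 = 1, b_1 = 1.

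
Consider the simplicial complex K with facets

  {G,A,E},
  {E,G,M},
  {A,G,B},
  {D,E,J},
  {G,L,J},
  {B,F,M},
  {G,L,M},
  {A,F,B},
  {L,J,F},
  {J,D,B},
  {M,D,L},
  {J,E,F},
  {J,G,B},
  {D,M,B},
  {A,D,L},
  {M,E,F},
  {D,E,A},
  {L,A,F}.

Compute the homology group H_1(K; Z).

H_1 ≅ Z^2.

K has 9 vertices, 27 edges, 18 triangles.
rank ∂_1 = 8, rank ∂_2 = 17 ⇒ b_1 = 27 − 8 − 17 = 2; all invariant factors of ∂_2 are 1 so no torsion. So H_1 ≅ Z^2.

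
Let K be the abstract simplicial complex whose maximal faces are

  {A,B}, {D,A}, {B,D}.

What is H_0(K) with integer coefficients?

Take the total order A < B < D on the vertex set. Then K (dimension 1) consists of the simplices:

  0-simplices (3): A, B, D
  1-simplices (3): AB, AD, BD

giving chain groups C_0 ≅ Z^3, C_1 ≅ Z^3.

∂_1: C_1 → C_0 maps an edge to its endpoints' difference, ∂[p,q] = q − p. For instance
  ∂AD = D − A.
This gives a 3×3 integer matrix of rank 2; reducing to Smith normal form yields diagonal entries (1,1).

Now H_k = ker ∂_k / im ∂_{k+1}, so:

  H_0: rank C_0 − rank ∂_1 = 3 − 2 = 1, and the invariant factors of ∂_1 are all 1, so H_0 ≅ Z.

(K is a triangulation of the circle S^1.)

H_0 ≅ Z.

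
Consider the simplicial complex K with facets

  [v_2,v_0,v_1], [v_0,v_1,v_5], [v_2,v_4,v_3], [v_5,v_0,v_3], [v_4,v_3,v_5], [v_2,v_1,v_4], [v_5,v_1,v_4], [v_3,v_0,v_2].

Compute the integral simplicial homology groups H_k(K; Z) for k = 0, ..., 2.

K has 6 vertices, 12 edges, 8 triangles.
rank ∂_0 = 0, rank ∂_1 = 5 ⇒ b_0 = 6 − 0 − 5 = 1; all invariant factors of ∂_1 are 1 so no torsion. So H_0 ≅ Z.
rank ∂_1 = 5, rank ∂_2 = 7 ⇒ b_1 = 12 − 5 − 7 = 0; all invariant factors of ∂_2 are 1 so no torsion. So H_1 ≅ 0.
rank ∂_2 = 7, rank ∂_3 = 0 ⇒ b_2 = 8 − 7 − 0 = 1. So H_2 ≅ Z.

H_0 ≅ Z,  H_1 = 0,  H_2 ≅ Z.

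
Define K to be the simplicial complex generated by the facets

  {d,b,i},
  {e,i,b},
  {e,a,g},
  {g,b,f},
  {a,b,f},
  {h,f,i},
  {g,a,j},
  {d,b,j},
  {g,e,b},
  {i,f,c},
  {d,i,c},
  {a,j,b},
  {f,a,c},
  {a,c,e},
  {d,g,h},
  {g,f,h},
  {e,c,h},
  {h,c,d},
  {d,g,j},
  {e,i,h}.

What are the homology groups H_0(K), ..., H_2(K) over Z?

H_0 ≅ Z,  H_1 ≅ Z ⊕ Z/2,  H_2 = 0.

K has 10 vertices, 30 edges, 20 triangles.
rank ∂_0 = 0, rank ∂_1 = 9 ⇒ b_0 = 10 − 0 − 9 = 1; all invariant factors of ∂_1 are 1 so no torsion. So H_0 = Z.
rank ∂_1 = 9, rank ∂_2 = 20 ⇒ b_1 = 30 − 9 − 20 = 1; ∂_2 has invariant factor(s) [2] giving torsion. So H_1 = Z ⊕ Z/2.
rank ∂_2 = 20, rank ∂_3 = 0 ⇒ b_2 = 20 − 20 − 0 = 0. So H_2 = 0.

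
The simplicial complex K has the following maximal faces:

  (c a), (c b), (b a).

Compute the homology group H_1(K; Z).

H_1 ≅ Z.

Fix the vertex order a < b < c and write every simplex with vertices in increasing order. Then dim K = 1 and the simplices of K are:

  0-simplices (3): a, b, c
  1-simplices (3): ab, ac, bc

so the chain groups are C_0 ≅ Z^3, C_1 ≅ Z^3.

The boundary map ∂_1: C_1 → C_0 sends each edge [p,q] (with p < q) to q − p.
The resulting 3×3 matrix has rank 2, and its Smith normal form has invariant factors (1,1).

Computing H_k = (kernel of ∂_k) / (image of ∂_{k+1}):

  H_1: rank ker ∂_1 − rank ∂_2 = (3 − 2) − 0 = 1, and there is no ∂_2, so H_1 = Z.

(K is a triangulation of the circle S^1.)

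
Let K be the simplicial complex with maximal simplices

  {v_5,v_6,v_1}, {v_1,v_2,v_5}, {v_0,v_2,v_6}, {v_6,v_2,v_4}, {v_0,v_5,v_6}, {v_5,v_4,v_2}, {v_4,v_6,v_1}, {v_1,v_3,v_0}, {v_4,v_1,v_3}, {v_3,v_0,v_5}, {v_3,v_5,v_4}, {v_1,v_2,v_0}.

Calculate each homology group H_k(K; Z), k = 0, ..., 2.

H_0 = Z,  H_1 = Z/2,  H_2 = 0.

Order the vertices as v_0 < v_1 < v_2 < v_3 < v_4 < v_5 < v_6. Listing each simplex with vertices in this order, K has dimension 2 with simplices:

  0-simplices (7): [v_0], [v_1], [v_2], [v_3], [v_4], [v_5], [v_6]
  1-simplices (18): (18 of them)
  2-simplices (12): (12 of them)

so the chain groups are C_0 ≅ Z^7, C_1 ≅ Z^18, C_2 ≅ Z^12.

Boundary ∂_1: C_1 → C_0 maps an edge to its endpoints' difference, ∂[p,q] = q − p. For instance
  ∂[v_3,v_5] = [v_5] − [v_3].
As a 7×18 matrix over Z this has rank 6, with invariant factors (1,1,1,1,1,1).

Boundary ∂_2: C_2 → C_1 maps a triangle to the signed sum of its edges. For instance
  ∂[v_0,v_5,v_6] = [v_5,v_6] − [v_0,v_6] + [v_0,v_5],
  ∂[v_3,v_4,v_5] = [v_4,v_5] − [v_3,v_5] + [v_3,v_4].
As a 18×12 matrix over Z this has rank 12, with invariant factors (1,1,1,1,1,1,1,1,1,1,1,2).

Now H_k = ker ∂_k / im ∂_{k+1}, so:

  H_0: rank C_0 − rank ∂_1 = 7 − 6 = 1, and the invariant factors of ∂_1 are all 1, so H_0 ≅ Z.
  H_1: rank ker ∂_1 − rank ∂_2 = (18 − 6) − 12 = 0, and ∂_2 has invariant factor 2 > 1, so H_1 ≅ Z/2.
  H_2: rank ker ∂_2 − rank ∂_3 = (12 − 12) − 0 = 0, and there is no ∂_3, so H_2 ≅ 0.

As a check, the Euler characteristic is 7 − 18 + 12 = 1, which agrees with 1 − 0 + 0 = 1.
(K is a triangulation of the real projective plane RP^2.)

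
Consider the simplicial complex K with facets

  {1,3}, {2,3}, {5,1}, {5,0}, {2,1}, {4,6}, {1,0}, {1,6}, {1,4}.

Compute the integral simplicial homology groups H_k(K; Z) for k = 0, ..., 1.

We work with the vertex ordering 0 < 1 < 2 < 3 < 4 < 5 < 6. The simplices of K, each written with vertices in increasing order, are:

  0-simplices (7): [0], [1], [2], [3], [4], [5], [6]
  1-simplices (9): [0,1], [0,5], [1,2], [1,3], [1,4], [1,5], [1,6], [2,3], [4,6]

Hence C_0 ≅ Z^7, C_1 ≅ Z^9.

The boundary map ∂_1: C_1 → C_0 sends each edge [p,q] (with p < q) to q − p. For instance
  ∂[0,1] = [1] − [0].
As a 7×9 matrix over Z this has rank 6, with invariant factors (1,1,1,1,1,1).

Reading off H_k = ker ∂_k / im ∂_{k+1}:

  H_0: rank C_0 − rank ∂_1 = 7 − 6 = 1, and the invariant factors of ∂_1 are all 1, so H_0 ≅ Z.
  H_1: rank ker ∂_1 − rank ∂_2 = (9 − 6) − 0 = 3, and there is no ∂_2, so H_1 ≅ Z^3.

As a check, the Euler characteristic is 7 − 9 = -2, which agrees with 1 − 3 = -2.

H_0 = Z,  H_1 = Z^3.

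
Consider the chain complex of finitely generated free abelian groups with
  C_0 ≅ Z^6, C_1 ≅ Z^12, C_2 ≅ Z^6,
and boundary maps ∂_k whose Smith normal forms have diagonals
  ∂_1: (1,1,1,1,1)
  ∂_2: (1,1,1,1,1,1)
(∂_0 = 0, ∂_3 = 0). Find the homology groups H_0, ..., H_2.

H_0: b_0 = 6 − 0 − 5 = 1; torsion from ∂_1 factors > 1: none. So H_0 = Z.
H_1: b_1 = 12 − 5 − 6 = 1; torsion from ∂_2 factors > 1: none. So H_1 = Z.
H_2: b_2 = 6 − 6 − 0 = 0; torsion from ∂_3 factors > 1: none. So H_2 = 0.

H_0 = Z,  H_1 = Z,  H_2 = 0.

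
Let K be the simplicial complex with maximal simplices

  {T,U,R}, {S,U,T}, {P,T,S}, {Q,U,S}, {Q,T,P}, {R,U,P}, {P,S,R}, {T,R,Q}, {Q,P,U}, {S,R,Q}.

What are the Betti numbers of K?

b_0 = 1, b_1 = 0, b_2 = 0.

Take the total order P < Q < R < S < T < U on the vertex set. Then K (dimension 2) consists of the simplices:

  0-simplices (6): P, Q, R, S, T, U
  1-simplices (15): PQ, PR, PS, PT, PU, QR, QS, QT, QU, RS, RT, RU, ST, SU, TU
  2-simplices (10): PQT, PQU, PRS, PRU, PST, QRS, QRT, QSU, RTU, STU

Hence C_0 ≅ Z^6, C_1 ≅ Z^15, C_2 ≅ Z^10.

Boundary ∂_1: C_1 → C_0 is given by ∂[p,q] = [q] − [p]. For instance
  ∂RS = S − R.
The resulting 6×15 matrix has rank 5, and its Smith normal form has invariant factors (1,1,1,1,1).

Boundary ∂_2: C_2 → C_1 sends each 2-simplex [p,q,r] to [q,r] − [p,r] + [p,q]. For instance
  ∂QRT = RT − QT + QR,
  ∂PQU = QU − PU + PQ.
This gives a 15×10 integer matrix of rank 10; reducing to Smith normal form yields diagonal entries (1,1,1,1,1,1,1,1,1,2).

From H_k ≅ ker(∂_k) / im(∂_{k+1}) we obtain:

  H_0: rank C_0 − rank ∂_1 = 6 − 5 = 1, and the invariant factors of ∂_1 are all 1, so H_0 ≅ Z.
  H_1: rank ker ∂_1 − rank ∂_2 = (15 − 5) − 10 = 0, and ∂_2 has invariant factor 2 > 1, so H_1 ≅ Z/2.
  H_2: rank ker ∂_2 − rank ∂_3 = (10 − 10) − 0 = 0, and there is no ∂_3, so H_2 ≅ 0.

As a check, the Euler characteristic is 6 − 15 + 10 = 1, which agrees with 1 − 0 + 0 = 1.

Hence the Betti numbers are b_0 = 1, b_1 = 0, b_2 = 0.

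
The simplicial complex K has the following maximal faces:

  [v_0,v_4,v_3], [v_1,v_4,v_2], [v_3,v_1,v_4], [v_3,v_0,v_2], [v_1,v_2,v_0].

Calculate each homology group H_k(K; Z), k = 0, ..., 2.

H_0 = Z,  H_1 = Z,  H_2 = 0.

Take the total order v_0 < v_1 < v_2 < v_3 < v_4 on the vertex set. Then K (dimension 2) consists of the simplices:

  0-simplices (5): [v_0], [v_1], [v_2], [v_3], [v_4]
  1-simplices (10): [v_0,v_1], [v_0,v_2], [v_0,v_3], [v_0,v_4], [v_1,v_2], [v_1,v_3], [v_1,v_4], [v_2,v_3], [v_2,v_4], [v_3,v_4]
  2-simplices (5): [v_0,v_1,v_2], [v_0,v_2,v_3], [v_0,v_3,v_4], [v_1,v_2,v_4], [v_1,v_3,v_4]

Hence C_0 ≅ Z^5, C_1 ≅ Z^10, C_2 ≅ Z^5.

Boundary ∂_1: C_1 → C_0 maps an edge to its endpoints' difference, ∂[p,q] = q − p. For instance
  ∂[v_2,v_4] = [v_4] − [v_2].
The 5×10 boundary matrix has rank 4 and Smith normal form diag(1,1,1,1).

Boundary ∂_2: C_2 → C_1 acts by ∂[p,q,r] = [q,r] − [p,r] + [p,q]. For instance
  ∂[v_0,v_3,v_4] = [v_3,v_4] − [v_0,v_4] + [v_0,v_3],
  ∂[v_0,v_1,v_2] = [v_1,v_2] − [v_0,v_2] + [v_0,v_1].
As a 10×5 matrix over Z this has rank 5, with invariant factors (1,1,1,1,1).

Now H_k = ker ∂_k / im ∂_{k+1}, so:

  H_0: rank C_0 − rank ∂_1 = 5 − 4 = 1, and the invariant factors of ∂_1 are all 1, so H_0 ≅ Z.
  H_1: rank ker ∂_1 − rank ∂_2 = (10 − 4) − 5 = 1, and the invariant factors of ∂_2 are all 1, so H_1 ≅ Z.
  H_2: rank ker ∂_2 − rank ∂_3 = (5 − 5) − 0 = 0, and there is no ∂_3, so H_2 ≅ 0.

As a check, the Euler characteristic is 5 − 10 + 5 = 0, which agrees with 1 − 1 + 0 = 0.
(K is a triangulation of the Möbius band.)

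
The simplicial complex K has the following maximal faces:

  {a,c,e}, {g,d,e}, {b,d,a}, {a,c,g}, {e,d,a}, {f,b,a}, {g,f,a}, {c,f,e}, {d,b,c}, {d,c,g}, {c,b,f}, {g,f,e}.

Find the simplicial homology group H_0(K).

H_0 = Z.

Order the vertices as a < b < c < d < e < f < g. Listing each simplex with vertices in this order, K has dimension 2 with simplices:

  0-simplices (7): a, b, c, d, e, f, g
  1-simplices (18): ab, ac, ad, ae, af, ag, bc, bd, bf, cd, ce, cf, cg, de, dg, ef, eg, fg
  2-simplices (12): abd, abf, ace, acg, ade, afg, bcd, bcf, cdg, cef, deg, efg

giving chain groups C_0 ≅ Z^7, C_1 ≅ Z^18, C_2 ≅ Z^12.

The boundary map ∂_1: C_1 → C_0 maps an edge to its endpoints' difference, ∂[p,q] = q − p. For instance
  ∂ac = c − a.
As a 7×18 matrix over Z this has rank 6, with invariant factors (1,1,1,1,1,1).

∂_2: C_2 → C_1 sends each 2-simplex [p,q,r] to [q,r] − [p,r] + [p,q]. For instance
  ∂ade = de − ae + ad,
  ∂cef = ef − cf + ce.
As a 18×12 matrix over Z this has rank 12, with invariant factors (1,1,1,1,1,1,1,1,1,1,1,2).

Computing H_k = (kernel of ∂_k) / (image of ∂_{k+1}):

  H_0: rank C_0 − rank ∂_1 = 7 − 6 = 1, and the invariant factors of ∂_1 are all 1, so H_0 = Z.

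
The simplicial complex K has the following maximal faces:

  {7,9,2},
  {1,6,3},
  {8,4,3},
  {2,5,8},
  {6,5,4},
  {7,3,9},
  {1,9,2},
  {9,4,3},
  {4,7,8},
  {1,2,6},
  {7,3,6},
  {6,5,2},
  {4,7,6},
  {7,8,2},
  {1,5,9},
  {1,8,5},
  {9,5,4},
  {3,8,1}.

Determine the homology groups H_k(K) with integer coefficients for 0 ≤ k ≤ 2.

H_0 = Z,  H_1 = Z ⊕ Z/2,  H_2 = 0.

Fix the vertex order 1 < 2 < 3 < 4 < 5 < 6 < 7 < 8 < 9 and write every simplex with vertices in increasing order. Then dim K = 2 and the simplices of K are:

  0-simplices (9): [1], [2], [3], [4], [5], [6], [7], [8], [9]
  1-simplices (27): (27 of them)
  2-simplices (18): [1,2,6], [1,2,9], [1,3,6], [1,3,8], [1,5,8], [1,5,9], [2,5,6], [2,5,8], [2,7,8], [2,7,9], [3,4,8], [3,4,9], [3,6,7], [3,7,9], [4,5,6], [4,5,9], [4,6,7], [4,7,8]

giving chain groups C_0 ≅ Z^9, C_1 ≅ Z^27, C_2 ≅ Z^18.

Boundary ∂_1: C_1 → C_0 sends each edge [p,q] (with p < q) to q − p.
As a 9×27 matrix over Z this has rank 8, with invariant factors (1,1,1,1,1,1,1,1).

Boundary ∂_2: C_2 → C_1 maps a triangle to the signed sum of its edges. For instance
  ∂[4,5,9] = [5,9] − [4,9] + [4,5],
  ∂[1,3,6] = [3,6] − [1,6] + [1,3].
The 27×18 boundary matrix has rank 18 and Smith normal form diag(1,1,1,1,1,1,1,1,1,1,1,1,1,1,1,1,1,2).

Computing H_k = (kernel of ∂_k) / (image of ∂_{k+1}):

  H_0: rank C_0 − rank ∂_1 = 9 − 8 = 1, and the invariant factors of ∂_1 are all 1, so H_0 ≅ Z.
  H_1: rank ker ∂_1 − rank ∂_2 = (27 − 8) − 18 = 1, and ∂_2 has invariant factor 2 > 1, so H_1 ≅ Z ⊕ Z/2.
  H_2: rank ker ∂_2 − rank ∂_3 = (18 − 18) − 0 = 0, and there is no ∂_3, so H_2 ≅ 0.

(K is a triangulation of the Klein bottle.)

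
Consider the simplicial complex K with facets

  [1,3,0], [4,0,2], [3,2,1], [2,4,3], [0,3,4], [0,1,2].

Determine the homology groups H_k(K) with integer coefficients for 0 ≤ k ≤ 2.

Take the total order 0 < 1 < 2 < 3 < 4 on the vertex set. Then K (dimension 2) consists of the simplices:

  0-simplices (5): [0], [1], [2], [3], [4]
  1-simplices (9): [0,1], [0,2], [0,3], [0,4], [1,2], [1,3], [2,3], [2,4], [3,4]
  2-simplices (6): [0,1,2], [0,1,3], [0,2,4], [0,3,4], [1,2,3], [2,3,4]

so the chain groups are C_0 ≅ Z^5, C_1 ≅ Z^9, C_2 ≅ Z^6.

∂_1: C_1 → C_0 maps an edge to its endpoints' difference, ∂[p,q] = q − p.
The 5×9 boundary matrix has rank 4 and Smith normal form diag(1,1,1,1).

Boundary ∂_2: C_2 → C_1 acts by ∂[p,q,r] = [q,r] − [p,r] + [p,q]. For instance
  ∂[0,2,4] = [2,4] − [0,4] + [0,2],
  ∂[2,3,4] = [3,4] − [2,4] + [2,3].
The resulting 9×6 matrix has rank 5, and its Smith normal form has invariant factors (1,1,1,1,1).

Computing H_k = (kernel of ∂_k) / (image of ∂_{k+1}):

  H_0: rank C_0 − rank ∂_1 = 5 − 4 = 1, and the invariant factors of ∂_1 are all 1, so H_0 ≅ Z.
  H_1: rank ker ∂_1 − rank ∂_2 = (9 − 4) − 5 = 0, and the invariant factors of ∂_2 are all 1, so H_1 ≅ 0.
  H_2: rank ker ∂_2 − rank ∂_3 = (6 − 5) − 0 = 1, and there is no ∂_3, so H_2 ≅ Z.

H_0 ≅ Z,  H_1 = 0,  H_2 ≅ Z.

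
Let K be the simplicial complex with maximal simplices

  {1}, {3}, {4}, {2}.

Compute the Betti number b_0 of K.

We work with the vertex ordering 1 < 2 < 3 < 4. The simplices of K, each written with vertices in increasing order, are:

  0-simplices (4): [1], [2], [3], [4]

so the chain groups are C_0 ≅ Z^4.

From H_k ≅ ker(∂_k) / im(∂_{k+1}) we obtain:

  H_0: rank C_0 − rank ∂_1 = 4 − 0 = 4, and there is no ∂_1, so H_0 ≅ Z^4.

(K is a triangulation of a set of 4 points.)

Hence the Betti numbers are b_0 = 4.

b_0 = 4.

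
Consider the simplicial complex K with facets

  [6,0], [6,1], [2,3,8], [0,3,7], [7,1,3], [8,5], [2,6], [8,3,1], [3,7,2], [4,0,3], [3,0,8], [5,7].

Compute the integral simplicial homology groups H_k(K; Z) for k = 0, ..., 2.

H_0 ≅ Z,  H_1 ≅ Z^3,  H_2 = 0.

Take the total order 0 < 1 < 2 < 3 < 4 < 5 < 6 < 7 < 8 on the vertex set. Then K (dimension 2) consists of the simplices:

  0-simplices (9): [0], [1], [2], [3], [4], [5], [6], [7], [8]
  1-simplices (18): [0,3], [0,4], [0,6], [0,7], [0,8], [1,3], [1,6], [1,7], [1,8], [2,3], [2,6], [2,7], [2,8], [3,4], [3,7], [3,8], [5,7], [5,8]
  2-simplices (7): [0,3,4], [0,3,7], [0,3,8], [1,3,7], [1,3,8], [2,3,7], [2,3,8]

giving chain groups C_0 ≅ Z^9, C_1 ≅ Z^18, C_2 ≅ Z^7.

The boundary map ∂_1: C_1 → C_0 sends each edge [p,q] (with p < q) to q − p.
The resulting 9×18 matrix has rank 8, and its Smith normal form has invariant factors (1,1,1,1,1,1,1,1).

∂_2: C_2 → C_1 acts by ∂[p,q,r] = [q,r] − [p,r] + [p,q]. For instance
  ∂[0,3,7] = [3,7] − [0,7] + [0,3],
  ∂[1,3,7] = [3,7] − [1,7] + [1,3].
This gives a 18×7 integer matrix of rank 7; reducing to Smith normal form yields diagonal entries (1,1,1,1,1,1,1).

Computing H_k = (kernel of ∂_k) / (image of ∂_{k+1}):

  H_0: rank C_0 − rank ∂_1 = 9 − 8 = 1, and the invariant factors of ∂_1 are all 1, so H_0 = Z.
  H_1: rank ker ∂_1 − rank ∂_2 = (18 − 8) − 7 = 3, and the invariant factors of ∂_2 are all 1, so H_1 = Z^3.
  H_2: rank ker ∂_2 − rank ∂_3 = (7 − 7) − 0 = 0, and there is no ∂_3, so H_2 = 0.

As a check, the Euler characteristic is 9 − 18 + 7 = -2, which agrees with 1 − 3 + 0 = -2.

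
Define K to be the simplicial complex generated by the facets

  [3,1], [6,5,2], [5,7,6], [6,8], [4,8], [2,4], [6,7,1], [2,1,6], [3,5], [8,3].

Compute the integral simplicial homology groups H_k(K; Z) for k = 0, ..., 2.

H_0 = Z,  H_1 = Z^3,  H_2 = 0.

Take the total order 1 < 2 < 3 < 4 < 5 < 6 < 7 < 8 on the vertex set. Then K (dimension 2) consists of the simplices:

  0-simplices (8): [1], [2], [3], [4], [5], [6], [7], [8]
  1-simplices (14): [1,2], [1,3], [1,6], [1,7], [2,4], [2,5], [2,6], [3,5], [3,8], [4,8], [5,6], [5,7], [6,7], [6,8]
  2-simplices (4): [1,2,6], [1,6,7], [2,5,6], [5,6,7]

giving chain groups C_0 ≅ Z^8, C_1 ≅ Z^14, C_2 ≅ Z^4.

Boundary ∂_1: C_1 → C_0 sends each edge [p,q] (with p < q) to q − p. For instance
  ∂[6,7] = [7] − [6].
As a 8×14 matrix over Z this has rank 7, with invariant factors (1,1,1,1,1,1,1).

Boundary ∂_2: C_2 → C_1 maps a triangle to the signed sum of its edges. For instance
  ∂[2,5,6] = [5,6] − [2,6] + [2,5],
  ∂[1,6,7] = [6,7] − [1,7] + [1,6].
The resulting 14×4 matrix has rank 4, and its Smith normal form has invariant factors (1,1,1,1).

Now H_k = ker ∂_k / im ∂_{k+1}, so:

  H_0: rank C_0 − rank ∂_1 = 8 − 7 = 1, and the invariant factors of ∂_1 are all 1, so H_0 = Z.
  H_1: rank ker ∂_1 − rank ∂_2 = (14 − 7) − 4 = 3, and the invariant factors of ∂_2 are all 1, so H_1 = Z^3.
  H_2: rank ker ∂_2 − rank ∂_3 = (4 − 4) − 0 = 0, and there is no ∂_3, so H_2 = 0.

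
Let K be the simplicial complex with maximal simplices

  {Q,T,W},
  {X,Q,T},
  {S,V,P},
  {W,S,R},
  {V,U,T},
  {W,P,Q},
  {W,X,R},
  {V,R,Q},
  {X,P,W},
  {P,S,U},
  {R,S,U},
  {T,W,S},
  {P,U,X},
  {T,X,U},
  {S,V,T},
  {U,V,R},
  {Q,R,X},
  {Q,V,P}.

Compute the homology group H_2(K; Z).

Order the vertices as P < Q < R < S < T < U < V < W < X. Listing each simplex with vertices in this order, K has dimension 2 with simplices:

  0-simplices (9): P, Q, R, S, T, U, V, W, X
  1-simplices (27): PQ, PS, PU, PV, PW, PX, QR, QT, QV, QW, QX, RS, RU, RV, RW, RX, ST, SU, SV, SW, TU, TV, TW, TX, UV, UX, WX
  2-simplices (18): PQV, PQW, PSU, PSV, PUX, PWX, QRV, QRX, QTW, QTX, RSU, RSW, RUV, RWX, STV, STW, TUV, TUX

Hence C_0 ≅ Z^9, C_1 ≅ Z^27, C_2 ≅ Z^18.

Boundary ∂_1: C_1 → C_0 maps an edge to its endpoints' difference, ∂[p,q] = q − p. For instance
  ∂SV = V − S.
As a 9×27 matrix over Z this has rank 8, with invariant factors (1,1,1,1,1,1,1,1).

∂_2: C_2 → C_1 sends each 2-simplex [p,q,r] to [q,r] − [p,r] + [p,q]. For instance
  ∂STW = TW − SW + ST,
  ∂RSU = SU − RU + RS.
The 27×18 boundary matrix has rank 18 and Smith normal form diag(1,1,1,1,1,1,1,1,1,1,1,1,1,1,1,1,1,2).

From H_k ≅ ker(∂_k) / im(∂_{k+1}) we obtain:

  H_2: rank ker ∂_2 − rank ∂_3 = (18 − 18) − 0 = 0, and there is no ∂_3, so H_2 ≅ 0.

(K is a triangulation of the Klein bottle.)

H_2 ≅ 0.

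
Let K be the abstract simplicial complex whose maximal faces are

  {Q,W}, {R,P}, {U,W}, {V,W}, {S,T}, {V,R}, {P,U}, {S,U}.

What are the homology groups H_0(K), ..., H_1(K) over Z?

H_0 ≅ Z,  H_1 ≅ Z.

Order the vertices as P < Q < R < S < T < U < V < W. Listing each simplex with vertices in this order, K has dimension 1 with simplices:

  0-simplices (8): P, Q, R, S, T, U, V, W
  1-simplices (8): PR, PU, QW, RV, ST, SU, UW, VW

giving chain groups C_0 ≅ Z^8, C_1 ≅ Z^8.

Boundary ∂_1: C_1 → C_0 is given by ∂[p,q] = [q] − [p]. For instance
  ∂UW = W − U.
As a 8×8 matrix over Z this has rank 7, with invariant factors (1,1,1,1,1,1,1).

Reading off H_k = ker ∂_k / im ∂_{k+1}:

  H_0: rank C_0 − rank ∂_1 = 8 − 7 = 1, and the invariant factors of ∂_1 are all 1, so H_0 = Z.
  H_1: rank ker ∂_1 − rank ∂_2 = (8 − 7) − 0 = 1, and there is no ∂_2, so H_1 = Z.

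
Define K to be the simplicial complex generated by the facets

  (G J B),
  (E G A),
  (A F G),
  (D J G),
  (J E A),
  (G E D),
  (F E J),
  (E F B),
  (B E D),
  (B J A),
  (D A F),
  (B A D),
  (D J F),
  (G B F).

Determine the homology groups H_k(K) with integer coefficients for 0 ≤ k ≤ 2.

H_0 = Z,  H_1 = Z^2,  H_2 = Z.

K has 7 vertices, 21 edges, 14 triangles.
rank ∂_0 = 0, rank ∂_1 = 6 ⇒ b_0 = 7 − 0 − 6 = 1; all invariant factors of ∂_1 are 1 so no torsion. So H_0 ≅ Z.
rank ∂_1 = 6, rank ∂_2 = 13 ⇒ b_1 = 21 − 6 − 13 = 2; all invariant factors of ∂_2 are 1 so no torsion. So H_1 ≅ Z^2.
rank ∂_2 = 13, rank ∂_3 = 0 ⇒ b_2 = 14 − 13 − 0 = 1. So H_2 ≅ Z.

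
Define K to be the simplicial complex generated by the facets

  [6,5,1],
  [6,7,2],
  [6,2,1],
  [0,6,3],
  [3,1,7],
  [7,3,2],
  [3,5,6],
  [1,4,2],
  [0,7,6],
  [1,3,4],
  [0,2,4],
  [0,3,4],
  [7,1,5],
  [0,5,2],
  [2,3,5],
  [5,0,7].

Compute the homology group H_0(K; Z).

H_0 ≅ Z.

Order the vertices as 0 < 1 < 2 < 3 < 4 < 5 < 6 < 7. Listing each simplex with vertices in this order, K has dimension 2 with simplices:

  0-simplices (8): [0], [1], [2], [3], [4], [5], [6], [7]
  1-simplices (24): (24 of them)
  2-simplices (16): [0,2,4], [0,2,5], [0,3,4], [0,3,6], [0,5,7], [0,6,7], [1,2,4], [1,2,6], [1,3,4], [1,3,7], [1,5,6], [1,5,7], [2,3,5], [2,3,7], [2,6,7], [3,5,6]

Hence C_0 ≅ Z^8, C_1 ≅ Z^24, C_2 ≅ Z^16.

The boundary map ∂_1: C_1 → C_0 sends each edge [p,q] (with p < q) to q − p. For instance
  ∂[1,4] = [4] − [1].
This gives a 8×24 integer matrix of rank 7; reducing to Smith normal form yields diagonal entries (1,1,1,1,1,1,1).

The boundary map ∂_2: C_2 → C_1 acts by ∂[p,q,r] = [q,r] − [p,r] + [p,q]. For instance
  ∂[0,3,4] = [3,4] − [0,4] + [0,3],
  ∂[0,6,7] = [6,7] − [0,7] + [0,6].
The resulting 24×16 matrix has rank 15, and its Smith normal form has invariant factors (1,1,1,1,1,1,1,1,1,1,1,1,1,1,1).

Computing H_k = (kernel of ∂_k) / (image of ∂_{k+1}):

  H_0: rank C_0 − rank ∂_1 = 8 − 7 = 1, and the invariant factors of ∂_1 are all 1, so H_0 ≅ Z.

(K is a triangulation of the torus T^2.)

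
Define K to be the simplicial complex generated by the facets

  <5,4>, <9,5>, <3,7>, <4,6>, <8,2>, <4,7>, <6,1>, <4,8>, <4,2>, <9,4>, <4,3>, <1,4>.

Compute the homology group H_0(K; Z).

Take the total order 1 < 2 < 3 < 4 < 5 < 6 < 7 < 8 < 9 on the vertex set. Then K (dimension 1) consists of the simplices:

  0-simplices (9): [1], [2], [3], [4], [5], [6], [7], [8], [9]
  1-simplices (12): [1,4], [1,6], [2,4], [2,8], [3,4], [3,7], [4,5], [4,6], [4,7], [4,8], [4,9], [5,9]

Hence C_0 ≅ Z^9, C_1 ≅ Z^12.

∂_1: C_1 → C_0 is given by ∂[p,q] = [q] − [p].
The resulting 9×12 matrix has rank 8, and its Smith normal form has invariant factors (1,1,1,1,1,1,1,1).

Computing H_k = (kernel of ∂_k) / (image of ∂_{k+1}):

  H_0: rank C_0 − rank ∂_1 = 9 − 8 = 1, and the invariant factors of ∂_1 are all 1, so H_0 = Z.

H_0 = Z.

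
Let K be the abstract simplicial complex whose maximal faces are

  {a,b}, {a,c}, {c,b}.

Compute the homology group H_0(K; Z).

K has 3 vertices, 3 edges.
rank ∂_0 = 0, rank ∂_1 = 2 ⇒ b_0 = 3 − 0 − 2 = 1; all invariant factors of ∂_1 are 1 so no torsion. So H_0 = Z.

H_0 = Z.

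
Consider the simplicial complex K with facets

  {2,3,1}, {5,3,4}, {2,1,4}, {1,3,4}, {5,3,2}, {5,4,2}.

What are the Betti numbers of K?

K has 5 vertices, 9 edges, 6 triangles.
rank ∂_0 = 0, rank ∂_1 = 4 ⇒ b_0 = 5 − 0 − 4 = 1; all invariant factors of ∂_1 are 1 so no torsion. So H_0 ≅ Z.
rank ∂_1 = 4, rank ∂_2 = 5 ⇒ b_1 = 9 − 4 − 5 = 0; all invariant factors of ∂_2 are 1 so no torsion. So H_1 ≅ 0.
rank ∂_2 = 5, rank ∂_3 = 0 ⇒ b_2 = 6 − 5 − 0 = 1. So H_2 ≅ Z.

b_0 = 1, b_1 = 0, b_2 = 1.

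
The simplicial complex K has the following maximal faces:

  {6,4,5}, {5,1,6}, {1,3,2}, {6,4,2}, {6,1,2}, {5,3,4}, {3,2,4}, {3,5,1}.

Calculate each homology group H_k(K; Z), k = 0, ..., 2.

Fix the vertex order 1 < 2 < 3 < 4 < 5 < 6 and write every simplex with vertices in increasing order. Then dim K = 2 and the simplices of K are:

  0-simplices (6): [1], [2], [3], [4], [5], [6]
  1-simplices (12): [1,2], [1,3], [1,5], [1,6], [2,3], [2,4], [2,6], [3,4], [3,5], [4,5], [4,6], [5,6]
  2-simplices (8): [1,2,3], [1,2,6], [1,3,5], [1,5,6], [2,3,4], [2,4,6], [3,4,5], [4,5,6]

giving chain groups C_0 ≅ Z^6, C_1 ≅ Z^12, C_2 ≅ Z^8.

∂_1: C_1 → C_0 is given by ∂[p,q] = [q] − [p]. For instance
  ∂[4,6] = [6] − [4].
As a 6×12 matrix over Z this has rank 5, with invariant factors (1,1,1,1,1).

The boundary map ∂_2: C_2 → C_1 sends each 2-simplex [p,q,r] to [q,r] − [p,r] + [p,q]. For instance
  ∂[1,3,5] = [3,5] − [1,5] + [1,3],
  ∂[3,4,5] = [4,5] − [3,5] + [3,4].
This gives a 12×8 integer matrix of rank 7; reducing to Smith normal form yields diagonal entries (1,1,1,1,1,1,1).

Computing H_k = (kernel of ∂_k) / (image of ∂_{k+1}):

  H_0: rank C_0 − rank ∂_1 = 6 − 5 = 1, and the invariant factors of ∂_1 are all 1, so H_0 ≅ Z.
  H_1: rank ker ∂_1 − rank ∂_2 = (12 − 5) − 7 = 0, and the invariant factors of ∂_2 are all 1, so H_1 ≅ 0.
  H_2: rank ker ∂_2 − rank ∂_3 = (8 − 7) − 0 = 1, and there is no ∂_3, so H_2 ≅ Z.

As a check, the Euler characteristic is 6 − 12 + 8 = 2, which agrees with 1 − 0 + 1 = 2.

H_0 = Z,  H_1 = 0,  H_2 = Z.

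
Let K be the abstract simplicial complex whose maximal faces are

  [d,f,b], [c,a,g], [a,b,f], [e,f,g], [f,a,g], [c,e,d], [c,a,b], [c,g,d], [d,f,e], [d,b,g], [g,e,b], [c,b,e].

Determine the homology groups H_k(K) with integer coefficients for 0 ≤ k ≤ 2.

H_0 = Z,  H_1 = Z/2,  H_2 = 0.

Take the total order a < b < c < d < e < f < g on the vertex set. Then K (dimension 2) consists of the simplices:

  0-simplices (7): a, b, c, d, e, f, g
  1-simplices (18): ab, ac, af, ag, bc, bd, be, bf, bg, cd, ce, cg, de, df, dg, ef, eg, fg
  2-simplices (12): abc, abf, acg, afg, bce, bdf, bdg, beg, cde, cdg, def, efg

giving chain groups C_0 ≅ Z^7, C_1 ≅ Z^18, C_2 ≅ Z^12.

The boundary map ∂_1: C_1 → C_0 maps an edge to its endpoints' difference, ∂[p,q] = q − p. For instance
  ∂be = e − b.
This gives a 7×18 integer matrix of rank 6; reducing to Smith normal form yields diagonal entries (1,1,1,1,1,1).

The boundary map ∂_2: C_2 → C_1 maps a triangle to the signed sum of its edges. For instance
  ∂bce = ce − be + bc,
  ∂bdf = df − bf + bd.
As a 18×12 matrix over Z this has rank 12, with invariant factors (1,1,1,1,1,1,1,1,1,1,1,2).

Computing H_k = (kernel of ∂_k) / (image of ∂_{k+1}):

  H_0: rank C_0 − rank ∂_1 = 7 − 6 = 1, and the invariant factors of ∂_1 are all 1, so H_0 = Z.
  H_1: rank ker ∂_1 − rank ∂_2 = (18 − 6) − 12 = 0, and ∂_2 has invariant factor 2 > 1, so H_1 = Z/2.
  H_2: rank ker ∂_2 − rank ∂_3 = (12 − 12) − 0 = 0, and there is no ∂_3, so H_2 = 0.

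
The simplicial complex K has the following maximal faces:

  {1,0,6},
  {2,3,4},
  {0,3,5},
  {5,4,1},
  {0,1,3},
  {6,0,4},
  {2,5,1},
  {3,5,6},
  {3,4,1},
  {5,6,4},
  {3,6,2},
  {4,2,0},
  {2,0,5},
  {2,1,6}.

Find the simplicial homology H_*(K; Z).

H_0 = Z,  H_1 = Z^2,  H_2 = Z.

Take the total order 0 < 1 < 2 < 3 < 4 < 5 < 6 on the vertex set. Then K (dimension 2) consists of the simplices:

  0-simplices (7): [0], [1], [2], [3], [4], [5], [6]
  1-simplices (21): [0,1], [0,2], [0,3], [0,4], [0,5], [0,6], [1,2], [1,3], [1,4], [1,5], [1,6], [2,3], [2,4], [2,5], [2,6], [3,4], [3,5], [3,6], [4,5], [4,6], [5,6]
  2-simplices (14): [0,1,3], [0,1,6], [0,2,4], [0,2,5], [0,3,5], [0,4,6], [1,2,5], [1,2,6], [1,3,4], [1,4,5], [2,3,4], [2,3,6], [3,5,6], [4,5,6]

Hence C_0 ≅ Z^7, C_1 ≅ Z^21, C_2 ≅ Z^14.

∂_1: C_1 → C_0 sends each edge [p,q] (with p < q) to q − p.
As a 7×21 matrix over Z this has rank 6, with invariant factors (1,1,1,1,1,1).

∂_2: C_2 → C_1 maps a triangle to the signed sum of its edges. For instance
  ∂[2,3,6] = [3,6] − [2,6] + [2,3],
  ∂[0,3,5] = [3,5] − [0,5] + [0,3].
The resulting 21×14 matrix has rank 13, and its Smith normal form has invariant factors (1,1,1,1,1,1,1,1,1,1,1,1,1).

Computing H_k = (kernel of ∂_k) / (image of ∂_{k+1}):

  H_0: rank C_0 − rank ∂_1 = 7 − 6 = 1, and the invariant factors of ∂_1 are all 1, so H_0 = Z.
  H_1: rank ker ∂_1 − rank ∂_2 = (21 − 6) − 13 = 2, and the invariant factors of ∂_2 are all 1, so H_1 = Z^2.
  H_2: rank ker ∂_2 − rank ∂_3 = (14 − 13) − 0 = 1, and there is no ∂_3, so H_2 = Z.

(K is a triangulation of the torus T^2.)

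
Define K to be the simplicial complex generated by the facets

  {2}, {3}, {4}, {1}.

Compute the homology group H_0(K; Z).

K has 4 vertices.
rank ∂_0 = 0, rank ∂_1 = 0 ⇒ b_0 = 4 − 0 − 0 = 4. So H_0 ≅ Z^4.

H_0 = Z^4.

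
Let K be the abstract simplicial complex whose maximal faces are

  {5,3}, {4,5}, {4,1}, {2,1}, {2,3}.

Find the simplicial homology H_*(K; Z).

We work with the vertex ordering 1 < 2 < 3 < 4 < 5. The simplices of K, each written with vertices in increasing order, are:

  0-simplices (5): [1], [2], [3], [4], [5]
  1-simplices (5): [1,2], [1,4], [2,3], [3,5], [4,5]

giving chain groups C_0 ≅ Z^5, C_1 ≅ Z^5.

The boundary map ∂_1: C_1 → C_0 is given by ∂[p,q] = [q] − [p]. For instance
  ∂[1,2] = [2] − [1].
The 5×5 boundary matrix has rank 4 and Smith normal form diag(1,1,1,1).

Computing H_k = (kernel of ∂_k) / (image of ∂_{k+1}):

  H_0: rank C_0 − rank ∂_1 = 5 − 4 = 1, and the invariant factors of ∂_1 are all 1, so H_0 = Z.
  H_1: rank ker ∂_1 − rank ∂_2 = (5 − 4) − 0 = 1, and there is no ∂_2, so H_1 = Z.

As a check, the Euler characteristic is 5 − 5 = 0, which agrees with 1 − 1 = 0.

H_0 ≅ Z,  H_1 ≅ Z.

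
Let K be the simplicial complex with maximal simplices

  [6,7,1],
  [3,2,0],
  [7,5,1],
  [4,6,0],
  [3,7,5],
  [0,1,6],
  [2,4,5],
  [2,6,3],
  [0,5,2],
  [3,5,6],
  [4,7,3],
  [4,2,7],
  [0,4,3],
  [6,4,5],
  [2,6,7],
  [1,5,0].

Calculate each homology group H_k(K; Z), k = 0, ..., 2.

We work with the vertex ordering 0 < 1 < 2 < 3 < 4 < 5 < 6 < 7. The simplices of K, each written with vertices in increasing order, are:

  0-simplices (8): [0], [1], [2], [3], [4], [5], [6], [7]
  1-simplices (24): (24 of them)
  2-simplices (16): [0,1,5], [0,1,6], [0,2,3], [0,2,5], [0,3,4], [0,4,6], [1,5,7], [1,6,7], [2,3,6], [2,4,5], [2,4,7], [2,6,7], [3,4,7], [3,5,6], [3,5,7], [4,5,6]

Hence C_0 ≅ Z^8, C_1 ≅ Z^24, C_2 ≅ Z^16.

∂_1: C_1 → C_0 maps an edge to its endpoints' difference, ∂[p,q] = q − p. For instance
  ∂[3,5] = [5] − [3].
This gives a 8×24 integer matrix of rank 7; reducing to Smith normal form yields diagonal entries (1,1,1,1,1,1,1).

The boundary map ∂_2: C_2 → C_1 sends each 2-simplex [p,q,r] to [q,r] − [p,r] + [p,q]. For instance
  ∂[2,4,5] = [4,5] − [2,5] + [2,4],
  ∂[2,3,6] = [3,6] − [2,6] + [2,3].
The 24×16 boundary matrix has rank 15 and Smith normal form diag(1,1,1,1,1,1,1,1,1,1,1,1,1,1,1).

Computing H_k = (kernel of ∂_k) / (image of ∂_{k+1}):

  H_0: rank C_0 − rank ∂_1 = 8 − 7 = 1, and the invariant factors of ∂_1 are all 1, so H_0 = Z.
  H_1: rank ker ∂_1 − rank ∂_2 = (24 − 7) − 15 = 2, and the invariant factors of ∂_2 are all 1, so H_1 = Z^2.
  H_2: rank ker ∂_2 − rank ∂_3 = (16 − 15) − 0 = 1, and there is no ∂_3, so H_2 = Z.

As a check, the Euler characteristic is 8 − 24 + 16 = 0, which agrees with 1 − 2 + 1 = 0.
(K is a triangulation of the torus T^2.)

H_0 ≅ Z,  H_1 ≅ Z^2,  H_2 ≅ Z.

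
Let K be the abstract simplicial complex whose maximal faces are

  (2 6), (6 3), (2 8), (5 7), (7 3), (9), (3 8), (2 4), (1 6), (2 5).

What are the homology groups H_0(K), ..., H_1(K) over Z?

Fix the vertex order 1 < 2 < 3 < 4 < 5 < 6 < 7 < 8 < 9 and write every simplex with vertices in increasing order. Then dim K = 1 and the simplices of K are:

  0-simplices (9): [1], [2], [3], [4], [5], [6], [7], [8], [9]
  1-simplices (9): [1,6], [2,4], [2,5], [2,6], [2,8], [3,6], [3,7], [3,8], [5,7]

Hence C_0 ≅ Z^9, C_1 ≅ Z^9.

∂_1: C_1 → C_0 maps an edge to its endpoints' difference, ∂[p,q] = q − p. For instance
  ∂[1,6] = [6] − [1].
The resulting 9×9 matrix has rank 7, and its Smith normal form has invariant factors (1,1,1,1,1,1,1).

Reading off H_k = ker ∂_k / im ∂_{k+1}:

  H_0: rank C_0 − rank ∂_1 = 9 − 7 = 2, and the invariant factors of ∂_1 are all 1, so H_0 ≅ Z^2.
  H_1: rank ker ∂_1 − rank ∂_2 = (9 − 7) − 0 = 2, and there is no ∂_2, so H_1 ≅ Z^2.

H_0 = Z^2,  H_1 = Z^2.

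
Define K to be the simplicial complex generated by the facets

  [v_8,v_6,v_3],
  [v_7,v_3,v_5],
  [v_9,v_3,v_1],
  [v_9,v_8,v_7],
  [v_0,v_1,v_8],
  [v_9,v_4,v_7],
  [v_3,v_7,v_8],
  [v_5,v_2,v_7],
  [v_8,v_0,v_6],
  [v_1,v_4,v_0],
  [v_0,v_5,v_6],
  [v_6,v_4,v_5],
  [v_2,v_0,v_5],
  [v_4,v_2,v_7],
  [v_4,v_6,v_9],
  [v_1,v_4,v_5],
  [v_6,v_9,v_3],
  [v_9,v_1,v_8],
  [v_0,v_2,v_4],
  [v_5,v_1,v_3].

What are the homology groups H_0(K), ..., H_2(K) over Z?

Order the vertices as v_0 < v_1 < v_2 < v_3 < v_4 < v_5 < v_6 < v_7 < v_8 < v_9. Listing each simplex with vertices in this order, K has dimension 2 with simplices:

  0-simplices (10): [v_0], [v_1], [v_2], [v_3], [v_4], [v_5], [v_6], [v_7], [v_8], [v_9]
  1-simplices (30): (30 of them)
  2-simplices (20): (20 of them)

giving chain groups C_0 ≅ Z^10, C_1 ≅ Z^30, C_2 ≅ Z^20.

Boundary ∂_1: C_1 → C_0 is given by ∂[p,q] = [q] − [p]. For instance
  ∂[v_0,v_2] = [v_2] − [v_0].
As a 10×30 matrix over Z this has rank 9, with invariant factors (1,1,1,1,1,1,1,1,1).

Boundary ∂_2: C_2 → C_1 acts by ∂[p,q,r] = [q,r] − [p,r] + [p,q]. For instance
  ∂[v_0,v_6,v_8] = [v_6,v_8] − [v_0,v_8] + [v_0,v_6],
  ∂[v_4,v_6,v_9] = [v_6,v_9] − [v_4,v_9] + [v_4,v_6].
The resulting 30×20 matrix has rank 20, and its Smith normal form has invariant factors (1,1,1,1,1,1,1,1,1,1,1,1,1,1,1,1,1,1,1,2).

Now H_k = ker ∂_k / im ∂_{k+1}, so:

  H_0: rank C_0 − rank ∂_1 = 10 − 9 = 1, and the invariant factors of ∂_1 are all 1, so H_0 ≅ Z.
  H_1: rank ker ∂_1 − rank ∂_2 = (30 − 9) − 20 = 1, and ∂_2 has invariant factor 2 > 1, so H_1 ≅ Z ⊕ Z/2.
  H_2: rank ker ∂_2 − rank ∂_3 = (20 − 20) − 0 = 0, and there is no ∂_3, so H_2 ≅ 0.

As a check, the Euler characteristic is 10 − 30 + 20 = 0, which agrees with 1 − 1 + 0 = 0.
(K is a triangulation of the Klein bottle.)

H_0 ≅ Z,  H_1 ≅ Z ⊕ Z/2,  H_2 = 0.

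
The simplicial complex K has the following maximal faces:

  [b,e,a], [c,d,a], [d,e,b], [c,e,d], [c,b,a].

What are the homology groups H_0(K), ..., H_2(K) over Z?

H_0 ≅ Z,  H_1 ≅ Z,  H_2 = 0.

Fix the vertex order a < b < c < d < e and write every simplex with vertices in increasing order. Then dim K = 2 and the simplices of K are:

  0-simplices (5): a, b, c, d, e
  1-simplices (10): ab, ac, ad, ae, bc, bd, be, cd, ce, de
  2-simplices (5): abc, abe, acd, bde, cde

so the chain groups are C_0 ≅ Z^5, C_1 ≅ Z^10, C_2 ≅ Z^5.

∂_1: C_1 → C_0 sends each edge [p,q] (with p < q) to q − p. For instance
  ∂ab = b − a.
The resulting 5×10 matrix has rank 4, and its Smith normal form has invariant factors (1,1,1,1).

∂_2: C_2 → C_1 acts by ∂[p,q,r] = [q,r] − [p,r] + [p,q]. For instance
  ∂cde = de − ce + cd,
  ∂acd = cd − ad + ac.
The 10×5 boundary matrix has rank 5 and Smith normal form diag(1,1,1,1,1).

Computing H_k = (kernel of ∂_k) / (image of ∂_{k+1}):

  H_0: rank C_0 − rank ∂_1 = 5 − 4 = 1, and the invariant factors of ∂_1 are all 1, so H_0 = Z.
  H_1: rank ker ∂_1 − rank ∂_2 = (10 − 4) − 5 = 1, and the invariant factors of ∂_2 are all 1, so H_1 = Z.
  H_2: rank ker ∂_2 − rank ∂_3 = (5 − 5) − 0 = 0, and there is no ∂_3, so H_2 = 0.

As a check, the Euler characteristic is 5 − 10 + 5 = 0, which agrees with 1 − 1 + 0 = 0.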